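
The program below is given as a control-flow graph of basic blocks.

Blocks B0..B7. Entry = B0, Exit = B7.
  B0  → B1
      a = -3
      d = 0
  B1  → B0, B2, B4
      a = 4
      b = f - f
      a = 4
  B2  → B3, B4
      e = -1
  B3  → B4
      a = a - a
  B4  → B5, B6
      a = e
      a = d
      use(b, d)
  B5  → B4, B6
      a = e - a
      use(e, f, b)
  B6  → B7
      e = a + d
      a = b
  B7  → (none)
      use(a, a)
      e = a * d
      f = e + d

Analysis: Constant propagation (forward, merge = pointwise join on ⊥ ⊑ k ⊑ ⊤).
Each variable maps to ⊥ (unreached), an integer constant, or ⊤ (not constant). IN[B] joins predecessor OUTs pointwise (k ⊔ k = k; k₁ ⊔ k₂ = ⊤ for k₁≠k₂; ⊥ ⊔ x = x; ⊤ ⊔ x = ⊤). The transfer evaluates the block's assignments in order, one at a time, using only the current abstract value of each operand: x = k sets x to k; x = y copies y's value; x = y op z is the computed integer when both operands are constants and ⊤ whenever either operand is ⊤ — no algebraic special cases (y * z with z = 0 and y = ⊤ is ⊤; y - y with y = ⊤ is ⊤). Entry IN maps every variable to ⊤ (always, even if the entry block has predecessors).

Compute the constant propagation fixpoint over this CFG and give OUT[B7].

Converged values:
  B0:  IN=(all ⊤)  OUT={a:-3, d:0; rest ⊤}
  B1:  IN={a:-3, d:0; rest ⊤}  OUT={a:4, d:0; rest ⊤}
  B2:  IN={a:4, d:0; rest ⊤}  OUT={a:4, d:0, e:-1; rest ⊤}
  B3:  IN={a:4, d:0, e:-1; rest ⊤}  OUT={a:0, d:0, e:-1; rest ⊤}
  B4:  IN={d:0; rest ⊤}  OUT={a:0, d:0; rest ⊤}
  B5:  IN={a:0, d:0; rest ⊤}  OUT={d:0; rest ⊤}
  B6:  IN={d:0; rest ⊤}  OUT={d:0; rest ⊤}
  B7:  IN={d:0; rest ⊤}  OUT={d:0; rest ⊤}

Merge at B7: IN[B7] = OUT[B6] = {a: ⊤, b: ⊤, c: ⊤, d: 0, e: ⊤, f: ⊤}
Applying B7's transfer function to that IN value gives OUT[B7] (row B7 above).

Answer: {a: ⊤, b: ⊤, c: ⊤, d: 0, e: ⊤, f: ⊤}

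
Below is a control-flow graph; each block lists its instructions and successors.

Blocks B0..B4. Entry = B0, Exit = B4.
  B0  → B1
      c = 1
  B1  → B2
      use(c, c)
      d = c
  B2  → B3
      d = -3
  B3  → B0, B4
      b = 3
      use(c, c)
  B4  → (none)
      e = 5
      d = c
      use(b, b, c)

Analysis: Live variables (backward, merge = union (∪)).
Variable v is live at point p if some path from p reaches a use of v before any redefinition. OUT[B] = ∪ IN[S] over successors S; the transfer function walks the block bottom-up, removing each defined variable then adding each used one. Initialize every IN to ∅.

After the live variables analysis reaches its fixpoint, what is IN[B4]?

Converged values:
  B0:   IN={}   OUT={c}
  B1:   IN={c}   OUT={c}
  B2:   IN={c}   OUT={c}
  B3:   IN={c}   OUT={b, c}
  B4:   IN={b, c}   OUT={}

B4 is the boundary node: OUT[B4] = {}
Applying B4's transfer function to that OUT value gives IN[B4] (row B4 above).

Answer: {b, c}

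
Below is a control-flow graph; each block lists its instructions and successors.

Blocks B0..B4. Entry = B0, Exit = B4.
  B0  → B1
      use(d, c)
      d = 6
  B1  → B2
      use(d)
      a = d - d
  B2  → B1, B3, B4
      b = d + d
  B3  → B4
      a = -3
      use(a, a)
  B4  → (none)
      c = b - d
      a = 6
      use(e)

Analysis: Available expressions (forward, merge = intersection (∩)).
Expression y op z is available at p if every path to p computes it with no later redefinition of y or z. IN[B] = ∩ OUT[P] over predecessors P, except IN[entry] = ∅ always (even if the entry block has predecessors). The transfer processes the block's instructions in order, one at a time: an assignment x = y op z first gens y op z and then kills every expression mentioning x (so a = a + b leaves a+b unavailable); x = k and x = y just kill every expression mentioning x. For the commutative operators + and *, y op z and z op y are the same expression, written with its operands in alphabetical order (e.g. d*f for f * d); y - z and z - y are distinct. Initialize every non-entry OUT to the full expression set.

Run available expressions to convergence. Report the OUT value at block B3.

Fixpoint table:
  B0: | IN={} | OUT={}
  B1: | IN={} | OUT={d-d}
  B2: | IN={d-d} | OUT={d+d, d-d}
  B3: | IN={d+d, d-d} | OUT={d+d, d-d}
  B4: | IN={d+d, d-d} | OUT={b-d, d+d, d-d}

Merge at B3: IN[B3] = OUT[B2] = {d+d, d-d}
Applying B3's transfer function to that IN value gives OUT[B3] (row B3 above).

Answer: {d+d, d-d}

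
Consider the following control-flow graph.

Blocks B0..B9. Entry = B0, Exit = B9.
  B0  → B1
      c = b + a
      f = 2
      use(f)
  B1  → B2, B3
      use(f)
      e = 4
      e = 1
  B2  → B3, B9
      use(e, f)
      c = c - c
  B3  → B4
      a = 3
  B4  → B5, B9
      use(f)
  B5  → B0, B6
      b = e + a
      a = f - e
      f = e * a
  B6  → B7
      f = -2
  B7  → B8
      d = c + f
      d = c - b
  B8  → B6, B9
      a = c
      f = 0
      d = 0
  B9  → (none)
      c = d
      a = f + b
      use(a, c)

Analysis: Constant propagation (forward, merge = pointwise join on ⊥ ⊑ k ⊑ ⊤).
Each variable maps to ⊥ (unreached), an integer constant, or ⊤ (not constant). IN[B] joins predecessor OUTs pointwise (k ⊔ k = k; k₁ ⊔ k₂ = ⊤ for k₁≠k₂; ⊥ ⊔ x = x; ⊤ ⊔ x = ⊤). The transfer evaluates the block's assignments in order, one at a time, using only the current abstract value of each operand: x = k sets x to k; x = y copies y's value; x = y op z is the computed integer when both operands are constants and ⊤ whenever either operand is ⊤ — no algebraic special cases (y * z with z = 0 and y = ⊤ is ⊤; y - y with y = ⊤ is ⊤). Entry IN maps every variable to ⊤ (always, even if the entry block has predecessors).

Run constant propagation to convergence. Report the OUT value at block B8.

Answer: {a: ⊤, b: 4, c: ⊤, d: 0, e: 1, f: 0}

Working:
Per-block solution:
  B0:   IN=(all ⊤)   OUT={f:2; rest ⊤}
  B1:   IN={f:2; rest ⊤}   OUT={e:1, f:2; rest ⊤}
  B2:   IN={e:1, f:2; rest ⊤}   OUT={e:1, f:2; rest ⊤}
  B3:   IN={e:1, f:2; rest ⊤}   OUT={a:3, e:1, f:2; rest ⊤}
  B4:   IN={a:3, e:1, f:2; rest ⊤}   OUT={a:3, e:1, f:2; rest ⊤}
  B5:   IN={a:3, e:1, f:2; rest ⊤}   OUT={a:1, b:4, e:1, f:1; rest ⊤}
  B6:   IN={b:4, e:1; rest ⊤}   OUT={b:4, e:1, f:-2; rest ⊤}
  B7:   IN={b:4, e:1, f:-2; rest ⊤}   OUT={b:4, e:1, f:-2; rest ⊤}
  B8:   IN={b:4, e:1, f:-2; rest ⊤}   OUT={b:4, d:0, e:1, f:0; rest ⊤}
  B9:   IN={e:1; rest ⊤}   OUT={e:1; rest ⊤}

Merge at B8: IN[B8] = OUT[B7] = {a: ⊤, b: 4, c: ⊤, d: ⊤, e: 1, f: -2}
Applying B8's transfer function to that IN value gives OUT[B8] (row B8 above).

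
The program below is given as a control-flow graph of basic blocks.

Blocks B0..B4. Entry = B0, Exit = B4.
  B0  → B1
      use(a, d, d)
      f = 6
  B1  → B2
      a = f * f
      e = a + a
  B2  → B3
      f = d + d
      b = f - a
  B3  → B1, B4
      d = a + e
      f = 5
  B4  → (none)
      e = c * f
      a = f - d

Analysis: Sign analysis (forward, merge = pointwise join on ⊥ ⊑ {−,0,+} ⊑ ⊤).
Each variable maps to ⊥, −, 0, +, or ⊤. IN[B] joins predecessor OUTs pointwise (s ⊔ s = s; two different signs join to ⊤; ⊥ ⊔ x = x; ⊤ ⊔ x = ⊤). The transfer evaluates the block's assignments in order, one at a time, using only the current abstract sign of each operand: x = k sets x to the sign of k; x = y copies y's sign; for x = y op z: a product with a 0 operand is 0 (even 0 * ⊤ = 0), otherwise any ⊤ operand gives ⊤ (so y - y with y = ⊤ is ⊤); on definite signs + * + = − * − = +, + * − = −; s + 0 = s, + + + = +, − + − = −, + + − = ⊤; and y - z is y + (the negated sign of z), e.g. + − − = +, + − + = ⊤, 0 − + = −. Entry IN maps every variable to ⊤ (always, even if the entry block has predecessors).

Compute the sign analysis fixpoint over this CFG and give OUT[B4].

Converged values:
  B0:  IN=(all ⊤)  OUT={f:+; rest ⊤}
  B1:  IN={f:+; rest ⊤}  OUT={a:+, e:+, f:+; rest ⊤}
  B2:  IN={a:+, e:+, f:+; rest ⊤}  OUT={a:+, e:+; rest ⊤}
  B3:  IN={a:+, e:+; rest ⊤}  OUT={a:+, d:+, e:+, f:+; rest ⊤}
  B4:  IN={a:+, d:+, e:+, f:+; rest ⊤}  OUT={d:+, f:+; rest ⊤}

Merge at B4: IN[B4] = OUT[B3] = {a: +, b: ⊤, c: ⊤, d: +, e: +, f: +}
Applying B4's transfer function to that IN value gives OUT[B4] (row B4 above).

Answer: {a: ⊤, b: ⊤, c: ⊤, d: +, e: ⊤, f: +}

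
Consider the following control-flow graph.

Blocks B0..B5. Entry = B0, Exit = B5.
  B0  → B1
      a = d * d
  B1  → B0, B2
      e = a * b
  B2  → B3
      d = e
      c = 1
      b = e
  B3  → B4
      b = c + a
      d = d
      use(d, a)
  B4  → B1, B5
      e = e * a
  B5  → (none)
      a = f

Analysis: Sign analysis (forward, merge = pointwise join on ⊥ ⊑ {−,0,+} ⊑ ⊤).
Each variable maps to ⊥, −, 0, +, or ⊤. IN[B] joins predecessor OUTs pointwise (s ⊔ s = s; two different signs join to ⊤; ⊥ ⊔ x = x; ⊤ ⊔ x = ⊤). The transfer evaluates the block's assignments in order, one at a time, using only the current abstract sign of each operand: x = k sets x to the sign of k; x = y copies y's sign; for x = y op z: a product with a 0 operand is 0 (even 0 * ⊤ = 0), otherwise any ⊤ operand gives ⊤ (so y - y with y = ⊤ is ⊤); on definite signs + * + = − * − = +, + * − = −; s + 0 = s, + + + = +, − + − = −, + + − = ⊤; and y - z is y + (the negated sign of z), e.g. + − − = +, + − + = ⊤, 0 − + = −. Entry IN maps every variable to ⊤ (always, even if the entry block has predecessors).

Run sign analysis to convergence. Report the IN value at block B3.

Answer: {a: ⊤, b: ⊤, c: +, d: ⊤, e: ⊤, f: ⊤}

Trace:
Per-block solution:
  B0: | IN=(all ⊤) | OUT=(all ⊤)
  B1: | IN=(all ⊤) | OUT=(all ⊤)
  B2: | IN=(all ⊤) | OUT={c:+; rest ⊤}
  B3: | IN={c:+; rest ⊤} | OUT={c:+; rest ⊤}
  B4: | IN={c:+; rest ⊤} | OUT={c:+; rest ⊤}
  B5: | IN={c:+; rest ⊤} | OUT={c:+; rest ⊤}

Merge at B3: IN[B3] = OUT[B2] = {a: ⊤, b: ⊤, c: +, d: ⊤, e: ⊤, f: ⊤}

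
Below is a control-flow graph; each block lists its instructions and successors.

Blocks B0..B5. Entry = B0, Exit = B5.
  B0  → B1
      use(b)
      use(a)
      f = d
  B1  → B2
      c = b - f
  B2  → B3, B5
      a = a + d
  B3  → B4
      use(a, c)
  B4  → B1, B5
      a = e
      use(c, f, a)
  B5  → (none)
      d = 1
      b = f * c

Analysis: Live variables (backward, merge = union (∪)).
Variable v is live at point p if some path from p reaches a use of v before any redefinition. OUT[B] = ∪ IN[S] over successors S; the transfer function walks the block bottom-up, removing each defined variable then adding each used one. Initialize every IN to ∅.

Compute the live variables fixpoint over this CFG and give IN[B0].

Answer: {a, b, d, e}

Working:
Converged values:
  B0:  IN={a, b, d, e}  OUT={a, b, d, e, f}
  B1:  IN={a, b, d, e, f}  OUT={a, b, c, d, e, f}
  B2:  IN={a, b, c, d, e, f}  OUT={a, b, c, d, e, f}
  B3:  IN={a, b, c, d, e, f}  OUT={b, c, d, e, f}
  B4:  IN={b, c, d, e, f}  OUT={a, b, c, d, e, f}
  B5:  IN={c, f}  OUT={}

Merge at B0: OUT[B0] = IN[B1] = {a, b, d, e, f}
Applying B0's transfer function to that OUT value gives IN[B0] (row B0 above).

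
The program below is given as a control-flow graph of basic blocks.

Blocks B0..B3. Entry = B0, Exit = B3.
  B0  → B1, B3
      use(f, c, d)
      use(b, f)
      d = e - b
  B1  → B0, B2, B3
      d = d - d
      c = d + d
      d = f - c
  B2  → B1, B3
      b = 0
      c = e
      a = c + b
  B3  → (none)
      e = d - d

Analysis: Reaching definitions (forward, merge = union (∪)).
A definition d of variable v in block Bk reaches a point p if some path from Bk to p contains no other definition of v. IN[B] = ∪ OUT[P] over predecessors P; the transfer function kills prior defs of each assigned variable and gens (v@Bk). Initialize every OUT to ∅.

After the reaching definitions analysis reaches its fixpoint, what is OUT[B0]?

Per-block solution:
  B0:   IN={a@B2, b@B2, c@B1, d@B1}   OUT={a@B2, b@B2, c@B1, d@B0}
  B1:   IN={a@B2, b@B2, c@B1, c@B2, d@B0, d@B1}   OUT={a@B2, b@B2, c@B1, d@B1}
  B2:   IN={a@B2, b@B2, c@B1, d@B1}   OUT={a@B2, b@B2, c@B2, d@B1}
  B3:   IN={a@B2, b@B2, c@B1, c@B2, d@B0, d@B1}   OUT={a@B2, b@B2, c@B1, c@B2, d@B0, d@B1, e@B3}

Merge at B0 (entry node, so the boundary value {} is joined with the incoming edge(s)): IN[B0] = {} ⊔ OUT[B1] = {a@B2, b@B2, c@B1, d@B1}
Applying B0's transfer function to that IN value gives OUT[B0] (row B0 above).

Answer: {a@B2, b@B2, c@B1, d@B0}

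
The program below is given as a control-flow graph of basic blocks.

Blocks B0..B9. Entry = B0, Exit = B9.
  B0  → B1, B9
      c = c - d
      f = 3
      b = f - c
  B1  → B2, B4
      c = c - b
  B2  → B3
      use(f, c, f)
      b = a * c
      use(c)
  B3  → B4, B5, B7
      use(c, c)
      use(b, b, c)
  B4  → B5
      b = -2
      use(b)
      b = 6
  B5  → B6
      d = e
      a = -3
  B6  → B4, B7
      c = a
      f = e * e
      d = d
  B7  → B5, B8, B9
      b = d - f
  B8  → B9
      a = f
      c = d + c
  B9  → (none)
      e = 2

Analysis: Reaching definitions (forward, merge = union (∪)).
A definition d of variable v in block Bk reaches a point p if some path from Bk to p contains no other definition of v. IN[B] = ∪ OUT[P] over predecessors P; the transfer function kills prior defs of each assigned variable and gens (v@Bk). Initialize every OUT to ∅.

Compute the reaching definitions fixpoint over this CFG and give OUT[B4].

Answer: {a@B5, b@B4, c@B1, c@B6, d@B6, f@B0, f@B6}

Derivation:
Converged values:
  B0:   IN={}   OUT={b@B0, c@B0, f@B0}
  B1:   IN={b@B0, c@B0, f@B0}   OUT={b@B0, c@B1, f@B0}
  B2:   IN={b@B0, c@B1, f@B0}   OUT={b@B2, c@B1, f@B0}
  B3:   IN={b@B2, c@B1, f@B0}   OUT={b@B2, c@B1, f@B0}
  B4:   IN={a@B5, b@B0, b@B2, b@B4, b@B7, c@B1, c@B6, d@B6, f@B0, f@B6}   OUT={a@B5, b@B4, c@B1, c@B6, d@B6, f@B0, f@B6}
  B5:   IN={a@B5, b@B2, b@B4, b@B7, c@B1, c@B6, d@B6, f@B0, f@B6}   OUT={a@B5, b@B2, b@B4, b@B7, c@B1, c@B6, d@B5, f@B0, f@B6}
  B6:   IN={a@B5, b@B2, b@B4, b@B7, c@B1, c@B6, d@B5, f@B0, f@B6}   OUT={a@B5, b@B2, b@B4, b@B7, c@B6, d@B6, f@B6}
  B7:   IN={a@B5, b@B2, b@B4, b@B7, c@B1, c@B6, d@B6, f@B0, f@B6}   OUT={a@B5, b@B7, c@B1, c@B6, d@B6, f@B0, f@B6}
  B8:   IN={a@B5, b@B7, c@B1, c@B6, d@B6, f@B0, f@B6}   OUT={a@B8, b@B7, c@B8, d@B6, f@B0, f@B6}
  B9:   IN={a@B5, a@B8, b@B0, b@B7, c@B0, c@B1, c@B6, c@B8, d@B6, f@B0, f@B6}   OUT={a@B5, a@B8, b@B0, b@B7, c@B0, c@B1, c@B6, c@B8, d@B6, e@B9, f@B0, f@B6}

Merge at B4: IN[B4] = OUT[B1] ⊔ OUT[B3] ⊔ OUT[B6] = {a@B5, b@B0, b@B2, b@B4, b@B7, c@B1, c@B6, d@B6, f@B0, f@B6}
Applying B4's transfer function to that IN value gives OUT[B4] (row B4 above).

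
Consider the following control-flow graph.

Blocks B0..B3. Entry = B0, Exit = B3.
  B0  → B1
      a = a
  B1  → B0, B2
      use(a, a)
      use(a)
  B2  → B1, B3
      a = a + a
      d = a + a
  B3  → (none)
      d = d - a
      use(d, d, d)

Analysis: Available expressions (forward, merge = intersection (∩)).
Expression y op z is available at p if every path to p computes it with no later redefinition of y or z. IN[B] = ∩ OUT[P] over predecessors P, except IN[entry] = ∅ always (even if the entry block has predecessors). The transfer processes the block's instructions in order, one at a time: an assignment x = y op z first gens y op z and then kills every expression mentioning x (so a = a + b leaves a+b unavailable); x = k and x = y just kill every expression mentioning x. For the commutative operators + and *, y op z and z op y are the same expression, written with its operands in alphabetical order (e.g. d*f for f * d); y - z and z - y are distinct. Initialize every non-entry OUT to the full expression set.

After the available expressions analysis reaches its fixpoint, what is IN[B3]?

Fixpoint table:
  B0: | IN={} | OUT={}
  B1: | IN={} | OUT={}
  B2: | IN={} | OUT={a+a}
  B3: | IN={a+a} | OUT={a+a}

Merge at B3: IN[B3] = OUT[B2] = {a+a}

Answer: {a+a}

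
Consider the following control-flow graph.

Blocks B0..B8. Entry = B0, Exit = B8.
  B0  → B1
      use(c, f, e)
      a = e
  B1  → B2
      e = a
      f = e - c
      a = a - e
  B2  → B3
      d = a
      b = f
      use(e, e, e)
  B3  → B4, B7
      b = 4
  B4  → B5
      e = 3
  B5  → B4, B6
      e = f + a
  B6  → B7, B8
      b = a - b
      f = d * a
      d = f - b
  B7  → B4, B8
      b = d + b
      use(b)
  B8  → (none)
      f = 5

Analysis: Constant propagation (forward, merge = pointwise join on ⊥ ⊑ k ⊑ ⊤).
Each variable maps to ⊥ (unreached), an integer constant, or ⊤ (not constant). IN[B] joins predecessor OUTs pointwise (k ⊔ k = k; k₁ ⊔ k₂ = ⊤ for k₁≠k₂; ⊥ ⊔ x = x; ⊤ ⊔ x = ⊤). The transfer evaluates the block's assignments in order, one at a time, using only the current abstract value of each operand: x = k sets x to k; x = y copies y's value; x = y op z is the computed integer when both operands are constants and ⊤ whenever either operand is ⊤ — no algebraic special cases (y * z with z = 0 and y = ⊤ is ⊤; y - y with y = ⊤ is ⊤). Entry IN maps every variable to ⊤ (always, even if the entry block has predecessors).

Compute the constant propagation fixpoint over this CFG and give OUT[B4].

Per-block solution:
  B0:   IN=(all ⊤)   OUT=(all ⊤)
  B1:   IN=(all ⊤)   OUT=(all ⊤)
  B2:   IN=(all ⊤)   OUT=(all ⊤)
  B3:   IN=(all ⊤)   OUT={b:4; rest ⊤}
  B4:   IN=(all ⊤)   OUT={e:3; rest ⊤}
  B5:   IN={e:3; rest ⊤}   OUT=(all ⊤)
  B6:   IN=(all ⊤)   OUT=(all ⊤)
  B7:   IN=(all ⊤)   OUT=(all ⊤)
  B8:   IN=(all ⊤)   OUT={f:5; rest ⊤}

Merge at B4: IN[B4] = OUT[B3] ⊔ OUT[B5] ⊔ OUT[B7] = {a: ⊤, b: ⊤, c: ⊤, d: ⊤, e: ⊤, f: ⊤}
Applying B4's transfer function to that IN value gives OUT[B4] (row B4 above).

Answer: {a: ⊤, b: ⊤, c: ⊤, d: ⊤, e: 3, f: ⊤}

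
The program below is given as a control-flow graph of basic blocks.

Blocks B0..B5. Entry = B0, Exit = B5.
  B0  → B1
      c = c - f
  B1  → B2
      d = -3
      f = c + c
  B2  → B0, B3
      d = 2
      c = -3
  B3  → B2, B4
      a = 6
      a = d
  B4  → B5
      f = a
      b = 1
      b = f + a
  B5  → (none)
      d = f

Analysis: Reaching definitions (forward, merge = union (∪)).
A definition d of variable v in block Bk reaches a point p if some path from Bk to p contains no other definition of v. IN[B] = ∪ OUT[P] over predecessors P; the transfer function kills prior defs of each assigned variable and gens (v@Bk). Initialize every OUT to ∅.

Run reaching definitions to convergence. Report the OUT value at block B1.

Answer: {a@B3, c@B0, d@B1, f@B1}

Derivation:
Per-block solution:
  B0: | IN={a@B3, c@B2, d@B2, f@B1} | OUT={a@B3, c@B0, d@B2, f@B1}
  B1: | IN={a@B3, c@B0, d@B2, f@B1} | OUT={a@B3, c@B0, d@B1, f@B1}
  B2: | IN={a@B3, c@B0, c@B2, d@B1, d@B2, f@B1} | OUT={a@B3, c@B2, d@B2, f@B1}
  B3: | IN={a@B3, c@B2, d@B2, f@B1} | OUT={a@B3, c@B2, d@B2, f@B1}
  B4: | IN={a@B3, c@B2, d@B2, f@B1} | OUT={a@B3, b@B4, c@B2, d@B2, f@B4}
  B5: | IN={a@B3, b@B4, c@B2, d@B2, f@B4} | OUT={a@B3, b@B4, c@B2, d@B5, f@B4}

Merge at B1: IN[B1] = OUT[B0] = {a@B3, c@B0, d@B2, f@B1}
Applying B1's transfer function to that IN value gives OUT[B1] (row B1 above).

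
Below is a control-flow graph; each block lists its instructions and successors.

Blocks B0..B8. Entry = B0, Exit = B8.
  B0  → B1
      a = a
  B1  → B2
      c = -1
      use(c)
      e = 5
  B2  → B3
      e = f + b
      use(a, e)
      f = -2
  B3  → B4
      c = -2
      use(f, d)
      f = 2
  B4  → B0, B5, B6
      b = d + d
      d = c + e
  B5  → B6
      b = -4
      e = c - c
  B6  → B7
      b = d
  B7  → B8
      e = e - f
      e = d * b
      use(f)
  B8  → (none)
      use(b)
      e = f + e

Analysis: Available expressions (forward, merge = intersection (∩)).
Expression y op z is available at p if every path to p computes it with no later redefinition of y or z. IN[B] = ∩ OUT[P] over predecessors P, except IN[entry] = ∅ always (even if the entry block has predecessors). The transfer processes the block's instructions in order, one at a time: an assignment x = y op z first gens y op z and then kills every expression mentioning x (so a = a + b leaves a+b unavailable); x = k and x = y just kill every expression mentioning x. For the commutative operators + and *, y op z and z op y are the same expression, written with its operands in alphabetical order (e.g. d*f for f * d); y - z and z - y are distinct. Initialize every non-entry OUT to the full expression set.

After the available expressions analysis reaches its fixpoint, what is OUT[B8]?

Converged values:
  B0:   IN={}   OUT={}
  B1:   IN={}   OUT={}
  B2:   IN={}   OUT={}
  B3:   IN={}   OUT={}
  B4:   IN={}   OUT={c+e}
  B5:   IN={c+e}   OUT={c-c}
  B6:   IN={}   OUT={}
  B7:   IN={}   OUT={b*d}
  B8:   IN={b*d}   OUT={b*d}

Merge at B8: IN[B8] = OUT[B7] = {b*d}
Applying B8's transfer function to that IN value gives OUT[B8] (row B8 above).

Answer: {b*d}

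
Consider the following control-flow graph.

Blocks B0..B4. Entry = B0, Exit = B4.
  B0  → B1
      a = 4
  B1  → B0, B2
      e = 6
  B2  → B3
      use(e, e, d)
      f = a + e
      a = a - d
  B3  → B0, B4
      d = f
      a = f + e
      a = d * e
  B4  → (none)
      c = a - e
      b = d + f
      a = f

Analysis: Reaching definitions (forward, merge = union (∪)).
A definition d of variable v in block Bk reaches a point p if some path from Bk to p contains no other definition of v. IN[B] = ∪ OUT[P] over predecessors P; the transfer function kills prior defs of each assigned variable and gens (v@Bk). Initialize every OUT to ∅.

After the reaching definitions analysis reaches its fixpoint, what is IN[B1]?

Answer: {a@B0, d@B3, e@B1, f@B2}

Trace:
Fixpoint table:
  B0:   IN={a@B0, a@B3, d@B3, e@B1, f@B2}   OUT={a@B0, d@B3, e@B1, f@B2}
  B1:   IN={a@B0, d@B3, e@B1, f@B2}   OUT={a@B0, d@B3, e@B1, f@B2}
  B2:   IN={a@B0, d@B3, e@B1, f@B2}   OUT={a@B2, d@B3, e@B1, f@B2}
  B3:   IN={a@B2, d@B3, e@B1, f@B2}   OUT={a@B3, d@B3, e@B1, f@B2}
  B4:   IN={a@B3, d@B3, e@B1, f@B2}   OUT={a@B4, b@B4, c@B4, d@B3, e@B1, f@B2}

Merge at B1: IN[B1] = OUT[B0] = {a@B0, d@B3, e@B1, f@B2}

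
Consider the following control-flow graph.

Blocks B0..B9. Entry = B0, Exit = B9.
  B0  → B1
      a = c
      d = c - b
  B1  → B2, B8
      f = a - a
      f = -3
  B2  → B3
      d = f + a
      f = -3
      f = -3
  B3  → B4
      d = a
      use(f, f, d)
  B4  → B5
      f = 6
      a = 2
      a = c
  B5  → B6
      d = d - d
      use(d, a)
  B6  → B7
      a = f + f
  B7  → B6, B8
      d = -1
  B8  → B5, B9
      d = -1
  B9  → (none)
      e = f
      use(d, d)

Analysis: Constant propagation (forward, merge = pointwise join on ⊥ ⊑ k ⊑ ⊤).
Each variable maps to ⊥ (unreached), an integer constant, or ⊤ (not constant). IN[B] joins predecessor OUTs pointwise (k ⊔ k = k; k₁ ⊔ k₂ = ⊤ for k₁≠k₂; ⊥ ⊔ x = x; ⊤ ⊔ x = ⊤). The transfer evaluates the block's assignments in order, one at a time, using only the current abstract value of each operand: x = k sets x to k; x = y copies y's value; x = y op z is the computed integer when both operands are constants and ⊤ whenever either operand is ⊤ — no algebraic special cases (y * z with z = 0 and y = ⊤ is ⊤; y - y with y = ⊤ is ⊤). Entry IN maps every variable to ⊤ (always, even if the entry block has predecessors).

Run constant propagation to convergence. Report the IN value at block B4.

Converged values:
  B0:  IN=(all ⊤)  OUT=(all ⊤)
  B1:  IN=(all ⊤)  OUT={f:-3; rest ⊤}
  B2:  IN={f:-3; rest ⊤}  OUT={f:-3; rest ⊤}
  B3:  IN={f:-3; rest ⊤}  OUT={f:-3; rest ⊤}
  B4:  IN={f:-3; rest ⊤}  OUT={f:6; rest ⊤}
  B5:  IN=(all ⊤)  OUT=(all ⊤)
  B6:  IN=(all ⊤)  OUT=(all ⊤)
  B7:  IN=(all ⊤)  OUT={d:-1; rest ⊤}
  B8:  IN=(all ⊤)  OUT={d:-1; rest ⊤}
  B9:  IN={d:-1; rest ⊤}  OUT={d:-1; rest ⊤}

Merge at B4: IN[B4] = OUT[B3] = {a: ⊤, b: ⊤, c: ⊤, d: ⊤, e: ⊤, f: -3}

Answer: {a: ⊤, b: ⊤, c: ⊤, d: ⊤, e: ⊤, f: -3}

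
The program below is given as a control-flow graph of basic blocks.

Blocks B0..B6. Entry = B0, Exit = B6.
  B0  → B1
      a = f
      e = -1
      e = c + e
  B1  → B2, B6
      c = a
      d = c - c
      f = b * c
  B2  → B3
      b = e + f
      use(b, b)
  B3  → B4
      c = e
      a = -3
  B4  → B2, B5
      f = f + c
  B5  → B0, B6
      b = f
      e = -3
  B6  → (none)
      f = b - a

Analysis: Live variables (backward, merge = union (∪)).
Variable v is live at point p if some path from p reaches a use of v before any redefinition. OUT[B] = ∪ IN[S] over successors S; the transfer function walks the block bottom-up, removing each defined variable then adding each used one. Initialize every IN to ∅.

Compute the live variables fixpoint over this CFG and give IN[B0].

Answer: {b, c, f}

Derivation:
Fixpoint table:
  B0:  IN={b, c, f}  OUT={a, b, e}
  B1:  IN={a, b, e}  OUT={a, b, e, f}
  B2:  IN={e, f}  OUT={e, f}
  B3:  IN={e, f}  OUT={a, c, e, f}
  B4:  IN={a, c, e, f}  OUT={a, c, e, f}
  B5:  IN={a, c, f}  OUT={a, b, c, f}
  B6:  IN={a, b}  OUT={}

Merge at B0: OUT[B0] = IN[B1] = {a, b, e}
Applying B0's transfer function to that OUT value gives IN[B0] (row B0 above).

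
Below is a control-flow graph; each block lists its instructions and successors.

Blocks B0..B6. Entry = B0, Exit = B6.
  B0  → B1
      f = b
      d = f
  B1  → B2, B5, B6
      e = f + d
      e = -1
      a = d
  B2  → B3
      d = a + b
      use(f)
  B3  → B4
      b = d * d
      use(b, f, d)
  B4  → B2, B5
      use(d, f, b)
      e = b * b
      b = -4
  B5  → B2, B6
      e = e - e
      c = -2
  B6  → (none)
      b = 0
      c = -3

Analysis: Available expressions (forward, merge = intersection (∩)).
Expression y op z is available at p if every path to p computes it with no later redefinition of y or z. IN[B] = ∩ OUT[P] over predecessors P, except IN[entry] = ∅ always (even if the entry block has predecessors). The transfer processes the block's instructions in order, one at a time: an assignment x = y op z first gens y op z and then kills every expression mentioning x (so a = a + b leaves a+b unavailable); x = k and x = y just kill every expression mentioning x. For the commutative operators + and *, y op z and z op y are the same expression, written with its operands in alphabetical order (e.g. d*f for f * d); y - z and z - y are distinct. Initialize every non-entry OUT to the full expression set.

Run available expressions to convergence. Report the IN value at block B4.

Answer: {d*d}

Trace:
Per-block solution:
  B0:  IN={}  OUT={}
  B1:  IN={}  OUT={d+f}
  B2:  IN={}  OUT={a+b}
  B3:  IN={a+b}  OUT={d*d}
  B4:  IN={d*d}  OUT={d*d}
  B5:  IN={}  OUT={}
  B6:  IN={}  OUT={}

Merge at B4: IN[B4] = OUT[B3] = {d*d}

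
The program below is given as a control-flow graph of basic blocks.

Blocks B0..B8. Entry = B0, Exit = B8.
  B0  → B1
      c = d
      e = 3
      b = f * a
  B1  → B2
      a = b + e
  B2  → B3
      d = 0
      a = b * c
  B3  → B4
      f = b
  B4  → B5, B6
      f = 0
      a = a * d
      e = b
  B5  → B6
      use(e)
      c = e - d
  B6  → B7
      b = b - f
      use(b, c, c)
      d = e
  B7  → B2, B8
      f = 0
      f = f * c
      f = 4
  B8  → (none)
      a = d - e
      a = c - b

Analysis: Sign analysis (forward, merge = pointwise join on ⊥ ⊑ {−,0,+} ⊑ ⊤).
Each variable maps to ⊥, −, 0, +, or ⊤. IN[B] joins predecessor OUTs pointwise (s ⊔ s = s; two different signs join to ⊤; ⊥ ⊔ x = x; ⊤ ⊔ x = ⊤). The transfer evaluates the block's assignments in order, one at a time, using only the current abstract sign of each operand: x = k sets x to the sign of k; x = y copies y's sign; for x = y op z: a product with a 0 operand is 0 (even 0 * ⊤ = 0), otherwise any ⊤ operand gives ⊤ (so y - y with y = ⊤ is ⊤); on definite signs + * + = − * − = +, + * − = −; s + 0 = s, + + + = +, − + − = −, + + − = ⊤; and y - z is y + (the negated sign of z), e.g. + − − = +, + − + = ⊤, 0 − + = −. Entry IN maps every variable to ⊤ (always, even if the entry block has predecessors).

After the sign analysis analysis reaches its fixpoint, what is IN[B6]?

Answer: {a: 0, b: ⊤, c: ⊤, d: 0, e: ⊤, f: 0}

Derivation:
Fixpoint table:
  B0: | IN=(all ⊤) | OUT={e:+; rest ⊤}
  B1: | IN={e:+; rest ⊤} | OUT={e:+; rest ⊤}
  B2: | IN=(all ⊤) | OUT={d:0; rest ⊤}
  B3: | IN={d:0; rest ⊤} | OUT={d:0; rest ⊤}
  B4: | IN={d:0; rest ⊤} | OUT={a:0, d:0, f:0; rest ⊤}
  B5: | IN={a:0, d:0, f:0; rest ⊤} | OUT={a:0, d:0, f:0; rest ⊤}
  B6: | IN={a:0, d:0, f:0; rest ⊤} | OUT={a:0, f:0; rest ⊤}
  B7: | IN={a:0, f:0; rest ⊤} | OUT={a:0, f:+; rest ⊤}
  B8: | IN={a:0, f:+; rest ⊤} | OUT={f:+; rest ⊤}

Merge at B6: IN[B6] = OUT[B4] ⊔ OUT[B5] = {a: 0, b: ⊤, c: ⊤, d: 0, e: ⊤, f: 0}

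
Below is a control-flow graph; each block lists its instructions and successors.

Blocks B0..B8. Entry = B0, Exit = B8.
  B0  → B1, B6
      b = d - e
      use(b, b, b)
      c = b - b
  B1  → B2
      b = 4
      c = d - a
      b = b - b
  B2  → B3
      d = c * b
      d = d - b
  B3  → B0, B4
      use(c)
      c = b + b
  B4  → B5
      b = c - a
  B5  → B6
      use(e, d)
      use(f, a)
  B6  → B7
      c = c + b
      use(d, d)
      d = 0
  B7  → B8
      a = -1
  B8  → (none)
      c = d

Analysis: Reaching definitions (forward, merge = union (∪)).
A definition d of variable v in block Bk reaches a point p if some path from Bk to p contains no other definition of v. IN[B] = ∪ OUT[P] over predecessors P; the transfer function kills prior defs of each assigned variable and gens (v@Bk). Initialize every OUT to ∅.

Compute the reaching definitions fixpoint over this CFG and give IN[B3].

Answer: {b@B1, c@B1, d@B2}

Trace:
Per-block solution:
  B0:  IN={b@B1, c@B3, d@B2}  OUT={b@B0, c@B0, d@B2}
  B1:  IN={b@B0, c@B0, d@B2}  OUT={b@B1, c@B1, d@B2}
  B2:  IN={b@B1, c@B1, d@B2}  OUT={b@B1, c@B1, d@B2}
  B3:  IN={b@B1, c@B1, d@B2}  OUT={b@B1, c@B3, d@B2}
  B4:  IN={b@B1, c@B3, d@B2}  OUT={b@B4, c@B3, d@B2}
  B5:  IN={b@B4, c@B3, d@B2}  OUT={b@B4, c@B3, d@B2}
  B6:  IN={b@B0, b@B4, c@B0, c@B3, d@B2}  OUT={b@B0, b@B4, c@B6, d@B6}
  B7:  IN={b@B0, b@B4, c@B6, d@B6}  OUT={a@B7, b@B0, b@B4, c@B6, d@B6}
  B8:  IN={a@B7, b@B0, b@B4, c@B6, d@B6}  OUT={a@B7, b@B0, b@B4, c@B8, d@B6}

Merge at B3: IN[B3] = OUT[B2] = {b@B1, c@B1, d@B2}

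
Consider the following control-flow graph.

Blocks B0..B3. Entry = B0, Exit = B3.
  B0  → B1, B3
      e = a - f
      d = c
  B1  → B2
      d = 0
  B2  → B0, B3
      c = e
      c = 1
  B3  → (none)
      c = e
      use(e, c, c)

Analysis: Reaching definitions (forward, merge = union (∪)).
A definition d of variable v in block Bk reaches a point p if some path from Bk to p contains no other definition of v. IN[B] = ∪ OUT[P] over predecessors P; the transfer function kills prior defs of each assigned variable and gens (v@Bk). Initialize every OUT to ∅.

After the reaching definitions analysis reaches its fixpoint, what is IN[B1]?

Converged values:
  B0:  IN={c@B2, d@B1, e@B0}  OUT={c@B2, d@B0, e@B0}
  B1:  IN={c@B2, d@B0, e@B0}  OUT={c@B2, d@B1, e@B0}
  B2:  IN={c@B2, d@B1, e@B0}  OUT={c@B2, d@B1, e@B0}
  B3:  IN={c@B2, d@B0, d@B1, e@B0}  OUT={c@B3, d@B0, d@B1, e@B0}

Merge at B1: IN[B1] = OUT[B0] = {c@B2, d@B0, e@B0}

Answer: {c@B2, d@B0, e@B0}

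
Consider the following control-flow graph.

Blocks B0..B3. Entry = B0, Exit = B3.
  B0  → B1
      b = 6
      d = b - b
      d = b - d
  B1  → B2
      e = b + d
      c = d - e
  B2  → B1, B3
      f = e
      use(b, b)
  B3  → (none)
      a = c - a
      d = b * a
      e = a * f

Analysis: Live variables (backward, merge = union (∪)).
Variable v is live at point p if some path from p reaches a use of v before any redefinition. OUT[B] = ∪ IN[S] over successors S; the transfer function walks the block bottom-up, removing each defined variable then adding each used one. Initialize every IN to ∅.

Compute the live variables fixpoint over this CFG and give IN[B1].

Converged values:
  B0:  IN={a}  OUT={a, b, d}
  B1:  IN={a, b, d}  OUT={a, b, c, d, e}
  B2:  IN={a, b, c, d, e}  OUT={a, b, c, d, f}
  B3:  IN={a, b, c, f}  OUT={}

Merge at B1: OUT[B1] = IN[B2] = {a, b, c, d, e}
Applying B1's transfer function to that OUT value gives IN[B1] (row B1 above).

Answer: {a, b, d}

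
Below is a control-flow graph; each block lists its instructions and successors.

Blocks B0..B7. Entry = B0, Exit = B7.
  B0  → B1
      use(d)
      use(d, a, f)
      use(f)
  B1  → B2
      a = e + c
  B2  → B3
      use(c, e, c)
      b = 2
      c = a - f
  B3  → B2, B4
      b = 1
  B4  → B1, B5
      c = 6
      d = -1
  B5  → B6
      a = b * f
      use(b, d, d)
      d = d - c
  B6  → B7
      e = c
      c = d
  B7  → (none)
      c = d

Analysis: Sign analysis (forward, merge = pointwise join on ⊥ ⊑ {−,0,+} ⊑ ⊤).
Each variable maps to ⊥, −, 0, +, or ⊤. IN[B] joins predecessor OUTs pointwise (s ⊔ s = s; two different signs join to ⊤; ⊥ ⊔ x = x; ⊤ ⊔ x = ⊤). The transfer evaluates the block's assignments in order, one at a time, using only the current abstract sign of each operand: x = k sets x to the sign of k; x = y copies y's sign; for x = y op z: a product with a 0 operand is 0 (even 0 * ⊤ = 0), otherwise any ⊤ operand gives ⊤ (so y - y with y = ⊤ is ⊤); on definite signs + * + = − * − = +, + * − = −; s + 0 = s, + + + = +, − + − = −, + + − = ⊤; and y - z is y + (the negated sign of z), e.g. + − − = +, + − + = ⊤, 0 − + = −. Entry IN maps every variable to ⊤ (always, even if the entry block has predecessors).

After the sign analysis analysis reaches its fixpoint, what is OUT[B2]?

Answer: {a: ⊤, b: +, c: ⊤, d: ⊤, e: ⊤, f: ⊤}

Working:
Per-block solution:
  B0: | IN=(all ⊤) | OUT=(all ⊤)
  B1: | IN=(all ⊤) | OUT=(all ⊤)
  B2: | IN=(all ⊤) | OUT={b:+; rest ⊤}
  B3: | IN={b:+; rest ⊤} | OUT={b:+; rest ⊤}
  B4: | IN={b:+; rest ⊤} | OUT={b:+, c:+, d:-; rest ⊤}
  B5: | IN={b:+, c:+, d:-; rest ⊤} | OUT={b:+, c:+, d:-; rest ⊤}
  B6: | IN={b:+, c:+, d:-; rest ⊤} | OUT={b:+, c:-, d:-, e:+; rest ⊤}
  B7: | IN={b:+, c:-, d:-, e:+; rest ⊤} | OUT={b:+, c:-, d:-, e:+; rest ⊤}

Merge at B2: IN[B2] = OUT[B1] ⊔ OUT[B3] = {a: ⊤, b: ⊤, c: ⊤, d: ⊤, e: ⊤, f: ⊤}
Applying B2's transfer function to that IN value gives OUT[B2] (row B2 above).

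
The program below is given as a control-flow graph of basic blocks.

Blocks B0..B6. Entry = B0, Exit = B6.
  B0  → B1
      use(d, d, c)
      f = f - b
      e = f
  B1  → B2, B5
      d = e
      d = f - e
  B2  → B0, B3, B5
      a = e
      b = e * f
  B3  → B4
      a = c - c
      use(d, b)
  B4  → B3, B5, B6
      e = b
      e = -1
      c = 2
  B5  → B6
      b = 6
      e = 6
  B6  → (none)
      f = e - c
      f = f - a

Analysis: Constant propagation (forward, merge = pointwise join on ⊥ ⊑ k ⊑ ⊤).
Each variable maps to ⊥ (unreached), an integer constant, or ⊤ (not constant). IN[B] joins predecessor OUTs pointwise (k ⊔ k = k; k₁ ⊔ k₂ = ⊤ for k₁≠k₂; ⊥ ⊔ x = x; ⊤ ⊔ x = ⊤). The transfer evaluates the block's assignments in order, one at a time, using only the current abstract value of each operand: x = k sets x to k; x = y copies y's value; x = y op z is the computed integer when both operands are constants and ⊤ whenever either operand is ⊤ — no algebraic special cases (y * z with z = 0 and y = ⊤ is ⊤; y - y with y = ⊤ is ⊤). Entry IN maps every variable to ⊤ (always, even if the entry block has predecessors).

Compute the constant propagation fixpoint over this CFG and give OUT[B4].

Answer: {a: ⊤, b: ⊤, c: 2, d: ⊤, e: -1, f: ⊤}

Trace:
Per-block solution:
  B0:  IN=(all ⊤)  OUT=(all ⊤)
  B1:  IN=(all ⊤)  OUT=(all ⊤)
  B2:  IN=(all ⊤)  OUT=(all ⊤)
  B3:  IN=(all ⊤)  OUT=(all ⊤)
  B4:  IN=(all ⊤)  OUT={c:2, e:-1; rest ⊤}
  B5:  IN=(all ⊤)  OUT={b:6, e:6; rest ⊤}
  B6:  IN=(all ⊤)  OUT=(all ⊤)

Merge at B4: IN[B4] = OUT[B3] = {a: ⊤, b: ⊤, c: ⊤, d: ⊤, e: ⊤, f: ⊤}
Applying B4's transfer function to that IN value gives OUT[B4] (row B4 above).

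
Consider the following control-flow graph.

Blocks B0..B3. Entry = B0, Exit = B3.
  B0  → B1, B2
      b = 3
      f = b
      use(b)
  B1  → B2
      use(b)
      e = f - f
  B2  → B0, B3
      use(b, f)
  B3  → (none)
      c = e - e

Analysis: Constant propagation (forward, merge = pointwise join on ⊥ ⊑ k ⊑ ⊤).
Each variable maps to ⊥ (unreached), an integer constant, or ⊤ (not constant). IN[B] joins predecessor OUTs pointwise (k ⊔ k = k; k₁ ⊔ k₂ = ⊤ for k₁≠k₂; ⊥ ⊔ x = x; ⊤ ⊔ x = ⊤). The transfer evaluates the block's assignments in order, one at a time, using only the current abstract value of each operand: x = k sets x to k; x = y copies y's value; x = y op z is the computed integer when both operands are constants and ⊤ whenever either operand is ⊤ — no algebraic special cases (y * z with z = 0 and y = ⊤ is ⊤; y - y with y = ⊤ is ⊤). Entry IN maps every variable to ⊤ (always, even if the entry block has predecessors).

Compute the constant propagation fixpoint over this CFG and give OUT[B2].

Answer: {a: ⊤, b: 3, c: ⊤, d: ⊤, e: ⊤, f: 3}

Derivation:
Per-block solution:
  B0:   IN=(all ⊤)   OUT={b:3, f:3; rest ⊤}
  B1:   IN={b:3, f:3; rest ⊤}   OUT={b:3, e:0, f:3; rest ⊤}
  B2:   IN={b:3, f:3; rest ⊤}   OUT={b:3, f:3; rest ⊤}
  B3:   IN={b:3, f:3; rest ⊤}   OUT={b:3, f:3; rest ⊤}

Merge at B2: IN[B2] = OUT[B0] ⊔ OUT[B1] = {a: ⊤, b: 3, c: ⊤, d: ⊤, e: ⊤, f: 3}
Applying B2's transfer function to that IN value gives OUT[B2] (row B2 above).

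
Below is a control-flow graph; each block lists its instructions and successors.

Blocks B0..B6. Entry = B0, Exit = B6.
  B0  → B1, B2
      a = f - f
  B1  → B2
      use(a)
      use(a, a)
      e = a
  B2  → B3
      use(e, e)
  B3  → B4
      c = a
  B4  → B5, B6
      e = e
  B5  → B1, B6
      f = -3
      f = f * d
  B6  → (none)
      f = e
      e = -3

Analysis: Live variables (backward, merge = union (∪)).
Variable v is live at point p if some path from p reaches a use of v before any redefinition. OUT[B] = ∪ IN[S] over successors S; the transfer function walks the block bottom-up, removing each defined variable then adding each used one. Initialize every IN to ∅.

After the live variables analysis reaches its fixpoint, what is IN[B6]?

Answer: {e}

Working:
Fixpoint table:
  B0:  IN={d, e, f}  OUT={a, d, e}
  B1:  IN={a, d}  OUT={a, d, e}
  B2:  IN={a, d, e}  OUT={a, d, e}
  B3:  IN={a, d, e}  OUT={a, d, e}
  B4:  IN={a, d, e}  OUT={a, d, e}
  B5:  IN={a, d, e}  OUT={a, d, e}
  B6:  IN={e}  OUT={}

B6 is the boundary node: OUT[B6] = {}
Applying B6's transfer function to that OUT value gives IN[B6] (row B6 above).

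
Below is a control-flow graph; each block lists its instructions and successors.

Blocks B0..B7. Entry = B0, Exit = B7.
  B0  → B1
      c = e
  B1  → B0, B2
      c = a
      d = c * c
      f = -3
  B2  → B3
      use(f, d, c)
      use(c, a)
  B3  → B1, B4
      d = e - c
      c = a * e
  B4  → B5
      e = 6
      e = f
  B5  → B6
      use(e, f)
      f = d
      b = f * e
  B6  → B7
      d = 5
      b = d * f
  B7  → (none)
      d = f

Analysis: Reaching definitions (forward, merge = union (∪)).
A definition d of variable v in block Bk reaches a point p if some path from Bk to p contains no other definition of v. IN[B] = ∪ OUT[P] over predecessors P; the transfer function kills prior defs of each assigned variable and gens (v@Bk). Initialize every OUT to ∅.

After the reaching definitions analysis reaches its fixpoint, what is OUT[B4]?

Answer: {c@B3, d@B3, e@B4, f@B1}

Working:
Converged values:
  B0:  IN={c@B1, d@B1, f@B1}  OUT={c@B0, d@B1, f@B1}
  B1:  IN={c@B0, c@B3, d@B1, d@B3, f@B1}  OUT={c@B1, d@B1, f@B1}
  B2:  IN={c@B1, d@B1, f@B1}  OUT={c@B1, d@B1, f@B1}
  B3:  IN={c@B1, d@B1, f@B1}  OUT={c@B3, d@B3, f@B1}
  B4:  IN={c@B3, d@B3, f@B1}  OUT={c@B3, d@B3, e@B4, f@B1}
  B5:  IN={c@B3, d@B3, e@B4, f@B1}  OUT={b@B5, c@B3, d@B3, e@B4, f@B5}
  B6:  IN={b@B5, c@B3, d@B3, e@B4, f@B5}  OUT={b@B6, c@B3, d@B6, e@B4, f@B5}
  B7:  IN={b@B6, c@B3, d@B6, e@B4, f@B5}  OUT={b@B6, c@B3, d@B7, e@B4, f@B5}

Merge at B4: IN[B4] = OUT[B3] = {c@B3, d@B3, f@B1}
Applying B4's transfer function to that IN value gives OUT[B4] (row B4 above).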